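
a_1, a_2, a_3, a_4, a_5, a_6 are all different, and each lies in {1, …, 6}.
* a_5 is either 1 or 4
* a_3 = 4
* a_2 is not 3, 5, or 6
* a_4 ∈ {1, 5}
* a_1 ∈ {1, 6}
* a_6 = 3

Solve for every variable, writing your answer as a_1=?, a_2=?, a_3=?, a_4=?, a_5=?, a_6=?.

a_3's domain is down to {4}, so a_3 = 4. So a_2, a_5 can't be 4.
a_5's domain is down to {1}, so a_5 = 1. Strike 1 from a_1, a_2, a_4.
a_6 must be 3 (only option left).
a_1 has just one choice, so a_1 = 6.
a_2 has just one choice, so a_2 = 2.
a_4's domain is down to {5}, so a_4 = 5.

a_1=6, a_2=2, a_3=4, a_4=5, a_5=1, a_6=3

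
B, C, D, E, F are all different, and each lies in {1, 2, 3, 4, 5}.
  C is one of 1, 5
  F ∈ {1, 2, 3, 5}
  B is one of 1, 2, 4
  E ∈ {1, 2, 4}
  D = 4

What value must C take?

D has just one choice, so D = 4. So B, E can't be 4.
Among the 4 still-open variables, 3 fits only F (and all 4 values in {1, 2, 3, 5} must be used), so F = 3.
The 3 still-open variables together cover exactly {1, 2, 5} — 3 values for 3 variables — and 5 appears only in C's list, so C = 5.

5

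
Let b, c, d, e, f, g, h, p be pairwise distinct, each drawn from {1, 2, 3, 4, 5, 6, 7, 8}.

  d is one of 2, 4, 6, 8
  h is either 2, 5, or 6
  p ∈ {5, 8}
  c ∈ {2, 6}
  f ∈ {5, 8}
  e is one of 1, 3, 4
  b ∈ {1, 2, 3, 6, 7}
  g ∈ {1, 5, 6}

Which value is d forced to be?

4

The 8 variables draw from only 8 values {1, 2, 3, 4, 5, 6, 7, 8}, so each is used; only b can be 7, hence b = 7.
The 7 still-open variables draw from only 7 values {1, 2, 3, 4, 5, 6, 8}, so each is used; only e can be 3, hence e = 3.
Among the 6 still-open variables, 1 fits only g (and all 6 values in {1, 2, 4, 5, 6, 8} must be used), so g = 1.
Among the 5 still-open variables, 4 fits only d (and all 5 values in {2, 4, 5, 6, 8} must be used), so d = 4.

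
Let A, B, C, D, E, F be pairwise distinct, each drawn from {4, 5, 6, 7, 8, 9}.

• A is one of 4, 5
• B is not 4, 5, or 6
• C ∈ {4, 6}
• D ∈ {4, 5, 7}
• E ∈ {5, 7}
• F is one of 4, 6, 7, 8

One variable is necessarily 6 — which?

Among the 6 variables, 9 fits only B (and all 6 values in {4, 5, 6, 7, 8, 9} must be used), so B = 9.
The 5 still-open variables together cover exactly {4, 5, 6, 7, 8} — 5 values for 5 variables — and 8 appears only in F's list, so F = 8.
The 4 still-open variables together cover exactly {4, 5, 6, 7} — 4 values for 4 variables — and 6 appears only in C's list, so C = 6.

C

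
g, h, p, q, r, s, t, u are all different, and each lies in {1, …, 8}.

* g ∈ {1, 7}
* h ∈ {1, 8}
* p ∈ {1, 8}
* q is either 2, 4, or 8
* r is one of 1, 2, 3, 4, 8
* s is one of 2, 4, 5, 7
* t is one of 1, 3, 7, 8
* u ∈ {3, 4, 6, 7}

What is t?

3

The 8 variables draw from only 8 values {1, 2, 3, 4, 5, 6, 7, 8}, so each is used; only s can be 5, hence s = 5.
The 7 still-open variables draw from only 7 values {1, 2, 3, 4, 6, 7, 8}, so each is used; only u can be 6, hence u = 6.
h and p share exactly the 2 values {1, 8}; by pigeonhole those values go to them, so strike 1, 8 from g, q, r, t.
That leaves g = 7. Remove 7 from t.
So t = 3.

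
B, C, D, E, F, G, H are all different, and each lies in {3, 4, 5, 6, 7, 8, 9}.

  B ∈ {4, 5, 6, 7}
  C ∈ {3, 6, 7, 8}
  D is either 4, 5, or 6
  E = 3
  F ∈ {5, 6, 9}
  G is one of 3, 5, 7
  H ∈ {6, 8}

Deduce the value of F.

E has just one choice, so E = 3. Eliminate 3 elsewhere: C, G.
The 6 still-open variables together cover exactly {4, 5, 6, 7, 8, 9} — 6 values for 6 variables — and 9 appears only in F's list, so F = 9.

9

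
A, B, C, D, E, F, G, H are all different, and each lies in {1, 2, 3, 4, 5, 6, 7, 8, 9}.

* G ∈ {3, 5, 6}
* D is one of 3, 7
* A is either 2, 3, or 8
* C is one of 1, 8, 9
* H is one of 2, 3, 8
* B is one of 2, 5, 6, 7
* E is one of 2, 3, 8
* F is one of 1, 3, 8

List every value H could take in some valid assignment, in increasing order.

The 8 variables draw from only 8 values {1, 2, 3, 5, 6, 7, 8, 9}, so each is used; only C can be 9, hence C = 9.
Among the 7 still-open variables, 1 fits only F (and all 7 values in {1, 2, 3, 5, 6, 7, 8} must be used), so F = 1.
A, E, H between them cover only {2, 3, 8} — a naked triple. Remove those values from B, D, G.
D's domain is down to {7}, so D = 7. Eliminate 7 elsewhere: B.
No further eliminations apply; H can still be any of 2, 3, 8.

2, 3, 8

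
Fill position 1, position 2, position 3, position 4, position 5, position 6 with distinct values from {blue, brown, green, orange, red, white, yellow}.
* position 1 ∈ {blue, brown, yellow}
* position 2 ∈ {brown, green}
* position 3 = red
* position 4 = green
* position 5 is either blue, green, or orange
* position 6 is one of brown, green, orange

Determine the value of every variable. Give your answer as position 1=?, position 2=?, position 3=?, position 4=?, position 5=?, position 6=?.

position 1=yellow, position 2=brown, position 3=red, position 4=green, position 5=blue, position 6=orange

position 3 has just one choice, so position 3 = red.
position 4 must be green (only option left). So position 2, position 5, position 6 can't be green.
position 2 has just one choice, so position 2 = brown. Remove brown from position 1, position 6.
position 6's domain is down to {orange}, so position 6 = orange. So position 5 can't be orange.
position 5's domain is down to {blue}, so position 5 = blue. Remove blue from position 1.
position 1 must be yellow (only option left).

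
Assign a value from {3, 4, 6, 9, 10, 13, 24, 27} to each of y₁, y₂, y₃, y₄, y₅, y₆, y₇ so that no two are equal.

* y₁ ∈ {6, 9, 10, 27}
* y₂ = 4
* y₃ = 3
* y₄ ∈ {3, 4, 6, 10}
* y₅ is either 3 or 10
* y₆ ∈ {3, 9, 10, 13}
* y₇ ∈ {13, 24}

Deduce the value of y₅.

10

y₂ has just one choice, so y₂ = 4. Eliminate 4 elsewhere: y₄.
y₃ has just one choice, so y₃ = 3. Remove 3 from y₄, y₅, y₆.
So y₅ = 10.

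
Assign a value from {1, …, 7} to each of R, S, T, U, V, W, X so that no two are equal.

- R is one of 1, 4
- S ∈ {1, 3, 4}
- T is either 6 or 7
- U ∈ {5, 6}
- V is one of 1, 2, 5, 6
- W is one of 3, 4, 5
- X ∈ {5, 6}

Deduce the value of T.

The 7 variables together cover exactly {1, 2, 3, 4, 5, 6, 7} — 7 values for 7 variables — and 2 appears only in V's list, so V = 2.
Among the 6 still-open variables, 7 fits only T (and all 6 values in {1, 3, 4, 5, 6, 7} must be used), so T = 7.

7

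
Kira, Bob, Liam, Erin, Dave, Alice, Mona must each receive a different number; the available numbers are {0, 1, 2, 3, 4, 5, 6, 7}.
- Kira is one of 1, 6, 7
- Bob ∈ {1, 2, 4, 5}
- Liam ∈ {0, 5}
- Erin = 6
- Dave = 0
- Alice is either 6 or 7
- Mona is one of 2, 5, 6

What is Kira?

1

Erin must be 6 (only option left). Eliminate 6 elsewhere: Kira, Alice, Mona.
Dave has just one choice, so Dave = 0. So Liam can't be 0.
Alice's domain is down to {7}, so Alice = 7. So Kira can't be 7.
So Kira = 1.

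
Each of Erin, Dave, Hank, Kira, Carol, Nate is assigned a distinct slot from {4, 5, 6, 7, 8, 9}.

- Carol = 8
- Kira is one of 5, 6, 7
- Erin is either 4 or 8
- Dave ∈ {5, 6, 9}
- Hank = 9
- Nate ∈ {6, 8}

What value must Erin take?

4

Hank has just one choice, so Hank = 9. Eliminate 9 elsewhere: Dave.
Carol's domain is down to {8}, so Carol = 8. Strike 8 from Erin, Nate.
So Erin = 4.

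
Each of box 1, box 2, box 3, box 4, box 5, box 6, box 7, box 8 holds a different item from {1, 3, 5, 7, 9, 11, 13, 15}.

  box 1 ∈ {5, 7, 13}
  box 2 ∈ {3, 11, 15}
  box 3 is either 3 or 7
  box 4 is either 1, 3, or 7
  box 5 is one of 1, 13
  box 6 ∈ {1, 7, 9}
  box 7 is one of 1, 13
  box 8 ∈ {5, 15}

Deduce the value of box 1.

The 8 variables together cover exactly {1, 3, 5, 7, 9, 11, 13, 15} — 8 values for 8 variables — and 9 appears only in box 6's list, so box 6 = 9.
The 7 still-open variables together cover exactly {1, 3, 5, 7, 11, 13, 15} — 7 values for 7 variables — and 11 appears only in box 2's list, so box 2 = 11.
The 6 still-open variables together cover exactly {1, 3, 5, 7, 13, 15} — 6 values for 6 variables — and 15 appears only in box 8's list, so box 8 = 15.
Among the 5 still-open variables, 5 fits only box 1 (and all 5 values in {1, 3, 5, 7, 13} must be used), so box 1 = 5.

5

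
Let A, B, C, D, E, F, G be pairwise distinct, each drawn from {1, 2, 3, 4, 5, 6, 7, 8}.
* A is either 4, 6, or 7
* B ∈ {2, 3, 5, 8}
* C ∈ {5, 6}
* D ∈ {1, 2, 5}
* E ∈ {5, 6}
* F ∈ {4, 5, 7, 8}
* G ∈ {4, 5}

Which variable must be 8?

F

C and E between them cover only {5, 6} — a naked pair. Remove those values from A, B, D, F, G.
That leaves G = 4. Remove 4 from A, F.
A has just one choice, so A = 7. Remove 7 from F.
So 8 goes to F.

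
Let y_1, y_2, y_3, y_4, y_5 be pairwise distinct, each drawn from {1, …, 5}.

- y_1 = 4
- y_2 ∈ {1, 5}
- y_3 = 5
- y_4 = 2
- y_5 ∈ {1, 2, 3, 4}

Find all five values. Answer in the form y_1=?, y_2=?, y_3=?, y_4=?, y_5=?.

y_1 must be 4 (only option left). Eliminate 4 elsewhere: y_5.
y_3 must be 5 (only option left). Eliminate 5 elsewhere: y_2.
y_4's domain is down to {2}, so y_4 = 2. Eliminate 2 elsewhere: y_5.
y_2 must be 1 (only option left). Eliminate 1 elsewhere: y_5.
y_5 has just one choice, so y_5 = 3.

y_1=4, y_2=1, y_3=5, y_4=2, y_5=3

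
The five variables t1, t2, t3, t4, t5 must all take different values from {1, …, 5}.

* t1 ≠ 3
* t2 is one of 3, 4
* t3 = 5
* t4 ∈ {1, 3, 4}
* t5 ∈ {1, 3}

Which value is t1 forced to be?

t3's domain is down to {5}, so t3 = 5. Remove 5 from t1.
The 4 still-open variables draw from only 4 values {1, 2, 3, 4}, so each is used; only t1 can be 2, hence t1 = 2.

2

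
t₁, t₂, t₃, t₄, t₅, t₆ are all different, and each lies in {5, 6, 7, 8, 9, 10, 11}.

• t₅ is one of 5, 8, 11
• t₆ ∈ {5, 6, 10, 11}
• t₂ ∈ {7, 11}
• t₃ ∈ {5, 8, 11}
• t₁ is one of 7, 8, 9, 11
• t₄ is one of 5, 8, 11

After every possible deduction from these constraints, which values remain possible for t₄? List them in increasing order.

t₃, t₄, t₅ between them cover only {5, 8, 11} — a naked triple. Remove those values from t₁, t₂, t₆.
t₂ must be 7 (only option left). So t₁ can't be 7.
t₁'s domain is down to {9}, so t₁ = 9.
No further eliminations apply; t₄ can still be any of 5, 8, 11.

5, 8, 11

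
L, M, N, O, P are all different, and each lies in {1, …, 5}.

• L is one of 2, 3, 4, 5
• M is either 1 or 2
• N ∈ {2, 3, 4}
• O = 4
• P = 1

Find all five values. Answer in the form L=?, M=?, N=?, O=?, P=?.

O's domain is down to {4}, so O = 4. Strike 4 from L, N.
P's domain is down to {1}, so P = 1. Remove 1 from M.
M has just one choice, so M = 2. So L, N can't be 2.
N's domain is down to {3}, so N = 3. Eliminate 3 elsewhere: L.
L must be 5 (only option left).

L=5, M=2, N=3, O=4, P=1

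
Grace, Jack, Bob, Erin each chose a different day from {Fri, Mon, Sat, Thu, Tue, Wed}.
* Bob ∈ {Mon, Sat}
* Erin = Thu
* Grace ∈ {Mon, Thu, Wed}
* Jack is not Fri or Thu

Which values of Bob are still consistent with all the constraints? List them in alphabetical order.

Erin has just one choice, so Erin = Thu. Eliminate Thu elsewhere: Grace.
No further eliminations apply; Bob can still be any of Mon, Sat.

Mon, Sat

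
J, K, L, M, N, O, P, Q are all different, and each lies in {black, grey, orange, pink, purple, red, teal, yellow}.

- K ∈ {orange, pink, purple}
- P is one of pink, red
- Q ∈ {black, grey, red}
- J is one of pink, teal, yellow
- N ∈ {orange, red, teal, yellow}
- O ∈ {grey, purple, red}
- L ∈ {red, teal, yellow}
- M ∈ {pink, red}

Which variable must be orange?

N

The 8 variables draw from only 8 values {black, grey, orange, pink, purple, red, teal, yellow}, so each is used; only Q can be black, hence Q = black.
The 7 still-open variables together cover exactly {grey, orange, pink, purple, red, teal, yellow} — 7 values for 7 variables — and grey appears only in O's list, so O = grey.
Among the 6 still-open variables, purple fits only K (and all 6 values in {orange, pink, purple, red, teal, yellow} must be used), so K = purple.
The 5 still-open variables draw from only 5 values {orange, pink, red, teal, yellow}, so each is used; only N can be orange, hence N = orange.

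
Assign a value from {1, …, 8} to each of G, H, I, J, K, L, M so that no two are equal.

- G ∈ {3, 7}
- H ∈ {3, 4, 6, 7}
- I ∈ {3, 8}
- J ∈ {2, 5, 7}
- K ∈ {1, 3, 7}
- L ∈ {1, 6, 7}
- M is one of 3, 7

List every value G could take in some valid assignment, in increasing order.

3, 7

G and M share exactly the 2 values {3, 7}; by pigeonhole those values go to them, so strike 3, 7 from H, I, J, K, L.
I's domain is down to {8}, so I = 8.
K has just one choice, so K = 1. So L can't be 1.
L must be 6 (only option left). Eliminate 6 elsewhere: H.
That leaves H = 4.
No further eliminations apply; G can still be any of 3, 7.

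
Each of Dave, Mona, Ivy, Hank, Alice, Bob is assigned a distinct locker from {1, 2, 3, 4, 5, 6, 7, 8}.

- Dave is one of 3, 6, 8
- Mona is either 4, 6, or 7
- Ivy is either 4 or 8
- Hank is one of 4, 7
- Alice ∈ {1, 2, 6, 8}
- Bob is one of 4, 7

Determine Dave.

3

The 2 variables Hank and Bob are confined to {4, 7}, which locks those values in; drop them from Mona, Ivy.
That leaves Mona = 6. Eliminate 6 elsewhere: Dave, Alice.
Ivy has just one choice, so Ivy = 8. So Dave, Alice can't be 8.
So Dave = 3.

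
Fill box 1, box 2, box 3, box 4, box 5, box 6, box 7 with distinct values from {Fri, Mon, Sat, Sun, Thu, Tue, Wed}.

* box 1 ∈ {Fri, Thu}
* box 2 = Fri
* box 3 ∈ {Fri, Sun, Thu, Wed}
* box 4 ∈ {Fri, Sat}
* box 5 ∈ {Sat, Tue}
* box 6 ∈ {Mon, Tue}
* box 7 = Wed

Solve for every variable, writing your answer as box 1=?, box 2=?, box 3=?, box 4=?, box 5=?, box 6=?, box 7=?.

box 1=Thu, box 2=Fri, box 3=Sun, box 4=Sat, box 5=Tue, box 6=Mon, box 7=Wed

box 2 has just one choice, so box 2 = Fri. Strike Fri from box 1, box 3, box 4.
box 4's domain is down to {Sat}, so box 4 = Sat. So box 5 can't be Sat.
box 5 must be Tue (only option left). Strike Tue from box 6.
box 6 must be Mon (only option left).
box 7 has just one choice, so box 7 = Wed. So box 3 can't be Wed.
That leaves box 1 = Thu. Eliminate Thu elsewhere: box 3.
box 3 must be Sun (only option left).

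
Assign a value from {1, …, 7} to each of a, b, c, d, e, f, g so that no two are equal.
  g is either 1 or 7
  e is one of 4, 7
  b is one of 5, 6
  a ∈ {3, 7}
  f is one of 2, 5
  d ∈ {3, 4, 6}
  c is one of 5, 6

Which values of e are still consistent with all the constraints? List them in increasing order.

4, 7

The 7 variables together cover exactly {1, 2, 3, 4, 5, 6, 7} — 7 values for 7 variables — and 1 appears only in g's list, so g = 1.
The 6 still-open variables together cover exactly {2, 3, 4, 5, 6, 7} — 6 values for 6 variables — and 2 appears only in f's list, so f = 2.
The 2 variables b and c are confined to {5, 6}, which locks those values in; drop them from d.
No further eliminations apply; e can still be any of 4, 7.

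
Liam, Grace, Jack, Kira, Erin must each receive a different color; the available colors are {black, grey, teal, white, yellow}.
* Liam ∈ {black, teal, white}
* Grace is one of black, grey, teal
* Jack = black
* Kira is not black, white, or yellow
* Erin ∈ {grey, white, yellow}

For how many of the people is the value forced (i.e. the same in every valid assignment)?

Jack's domain is down to {black}, so Jack = black. Remove black from Liam, Grace.
The 4 still-open variables together cover exactly {grey, teal, white, yellow} — 4 values for 4 variables — and yellow appears only in Erin's list, so Erin = yellow.
Among the 3 still-open variables, white fits only Liam (and all 3 values in {grey, teal, white} must be used), so Liam = white.
Determined: Liam=white, Jack=black, Erin=yellow. The other people each still have more than one consistent value. That makes 3.

3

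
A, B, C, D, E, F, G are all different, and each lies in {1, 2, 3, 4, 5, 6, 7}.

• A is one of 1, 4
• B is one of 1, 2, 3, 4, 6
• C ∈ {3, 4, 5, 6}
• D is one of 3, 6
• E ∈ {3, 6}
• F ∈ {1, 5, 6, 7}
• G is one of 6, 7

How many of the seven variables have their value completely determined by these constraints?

The 7 variables draw from only 7 values {1, 2, 3, 4, 5, 6, 7}, so each is used; only B can be 2, hence B = 2.
The 2 variables D and E are confined to {3, 6}, which locks those values in; drop them from C, F, G.
That leaves G = 7. Eliminate 7 elsewhere: F.
Determined: B=2, G=7. The other variables each still have more than one consistent value. That makes 2.

2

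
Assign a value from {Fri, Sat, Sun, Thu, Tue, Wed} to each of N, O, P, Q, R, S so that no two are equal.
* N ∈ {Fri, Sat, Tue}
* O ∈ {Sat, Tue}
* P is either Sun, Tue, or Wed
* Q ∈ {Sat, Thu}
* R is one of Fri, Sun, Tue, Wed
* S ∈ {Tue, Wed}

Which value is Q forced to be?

Thu

Among the 6 variables, Thu fits only Q (and all 6 values in {Fri, Sat, Sun, Thu, Tue, Wed} must be used), so Q = Thu.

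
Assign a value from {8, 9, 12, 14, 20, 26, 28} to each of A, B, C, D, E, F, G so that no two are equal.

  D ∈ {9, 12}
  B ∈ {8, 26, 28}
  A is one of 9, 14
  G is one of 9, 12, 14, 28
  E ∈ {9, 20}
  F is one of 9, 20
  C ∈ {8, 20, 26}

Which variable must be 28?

G

E and F between them cover only {9, 20} — a naked pair. Remove those values from A, C, D, G.
That leaves A = 14. So G can't be 14.
D's domain is down to {12}, so D = 12. Strike 12 from G.
So 28 goes to G.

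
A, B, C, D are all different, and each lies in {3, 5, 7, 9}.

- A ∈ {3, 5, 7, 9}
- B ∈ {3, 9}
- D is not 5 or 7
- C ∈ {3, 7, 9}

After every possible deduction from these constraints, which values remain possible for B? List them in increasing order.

3, 9

The 4 variables together cover exactly {3, 5, 7, 9} — 4 values for 4 variables — and 5 appears only in A's list, so A = 5.
The 3 still-open variables together cover exactly {3, 7, 9} — 3 values for 3 variables — and 7 appears only in C's list, so C = 7.
No further eliminations apply; B can still be any of 3, 9.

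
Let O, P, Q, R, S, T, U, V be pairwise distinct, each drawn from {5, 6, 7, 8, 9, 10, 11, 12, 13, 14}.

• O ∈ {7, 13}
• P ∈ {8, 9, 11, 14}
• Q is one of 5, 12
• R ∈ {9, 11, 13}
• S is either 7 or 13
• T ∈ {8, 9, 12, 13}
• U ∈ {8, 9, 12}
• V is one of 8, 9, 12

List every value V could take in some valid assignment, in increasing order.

The 8 variables together cover exactly {5, 7, 8, 9, 11, 12, 13, 14} — 8 values for 8 variables — and 5 appears only in Q's list, so Q = 5.
The 7 still-open variables together cover exactly {7, 8, 9, 11, 12, 13, 14} — 7 values for 7 variables — and 14 appears only in P's list, so P = 14.
Among the 6 still-open variables, 11 fits only R (and all 6 values in {7, 8, 9, 11, 12, 13} must be used), so R = 11.
O and S between them cover only {7, 13} — a naked pair. Remove those values from T.
No further eliminations apply; V can still be any of 8, 9, 12.

8, 9, 12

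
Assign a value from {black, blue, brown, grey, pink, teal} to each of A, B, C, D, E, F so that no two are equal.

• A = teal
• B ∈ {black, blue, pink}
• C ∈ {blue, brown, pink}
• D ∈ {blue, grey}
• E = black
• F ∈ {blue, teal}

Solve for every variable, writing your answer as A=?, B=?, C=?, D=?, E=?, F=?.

A=teal, B=pink, C=brown, D=grey, E=black, F=blue

A must be teal (only option left). So F can't be teal.
That leaves E = black. So B can't be black.
F's domain is down to {blue}, so F = blue. Strike blue from B, C, D.
B must be pink (only option left). Eliminate pink elsewhere: C.
C has just one choice, so C = brown.
D must be grey (only option left).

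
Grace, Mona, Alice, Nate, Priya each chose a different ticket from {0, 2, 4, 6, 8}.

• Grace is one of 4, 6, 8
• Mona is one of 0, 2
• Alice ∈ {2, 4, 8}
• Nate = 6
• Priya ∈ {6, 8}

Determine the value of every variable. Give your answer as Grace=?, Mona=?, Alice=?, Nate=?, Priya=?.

Nate has just one choice, so Nate = 6. Remove 6 from Grace, Priya.
Priya has just one choice, so Priya = 8. Eliminate 8 elsewhere: Grace, Alice.
Grace has just one choice, so Grace = 4. Remove 4 from Alice.
Alice's domain is down to {2}, so Alice = 2. So Mona can't be 2.
Mona must be 0 (only option left).

Grace=4, Mona=0, Alice=2, Nate=6, Priya=8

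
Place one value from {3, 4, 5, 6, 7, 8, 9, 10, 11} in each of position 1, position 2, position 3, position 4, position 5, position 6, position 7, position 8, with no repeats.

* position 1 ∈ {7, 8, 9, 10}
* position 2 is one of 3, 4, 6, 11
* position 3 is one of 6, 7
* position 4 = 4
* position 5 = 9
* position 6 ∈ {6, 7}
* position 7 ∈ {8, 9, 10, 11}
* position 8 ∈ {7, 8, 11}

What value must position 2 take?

3

position 4 must be 4 (only option left). Eliminate 4 elsewhere: position 2.
position 5 has just one choice, so position 5 = 9. Remove 9 from position 1, position 7.
The 6 still-open variables draw from only 6 values {3, 6, 7, 8, 10, 11}, so each is used; only position 2 can be 3, hence position 2 = 3.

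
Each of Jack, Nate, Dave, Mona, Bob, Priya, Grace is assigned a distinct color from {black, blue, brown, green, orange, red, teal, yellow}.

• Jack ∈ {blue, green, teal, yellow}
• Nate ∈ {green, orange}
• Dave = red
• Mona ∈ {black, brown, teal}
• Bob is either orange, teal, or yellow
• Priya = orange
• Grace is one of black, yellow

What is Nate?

Dave must be red (only option left).
Priya has just one choice, so Priya = orange. Eliminate orange elsewhere: Nate, Bob.
So Nate = green.

green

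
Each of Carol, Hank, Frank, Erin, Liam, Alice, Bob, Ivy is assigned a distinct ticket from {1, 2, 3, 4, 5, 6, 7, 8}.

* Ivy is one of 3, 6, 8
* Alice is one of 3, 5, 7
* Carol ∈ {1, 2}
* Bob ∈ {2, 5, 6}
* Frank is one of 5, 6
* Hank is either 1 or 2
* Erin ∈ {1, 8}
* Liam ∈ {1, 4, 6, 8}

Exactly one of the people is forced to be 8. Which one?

The 8 variables together cover exactly {1, 2, 3, 4, 5, 6, 7, 8} — 8 values for 8 variables — and 4 appears only in Liam's list, so Liam = 4.
Among the 7 still-open variables, 7 fits only Alice (and all 7 values in {1, 2, 3, 5, 6, 7, 8} must be used), so Alice = 7.
The 6 still-open variables together cover exactly {1, 2, 3, 5, 6, 8} — 6 values for 6 variables — and 3 appears only in Ivy's list, so Ivy = 3.
The 5 still-open variables together cover exactly {1, 2, 5, 6, 8} — 5 values for 5 variables — and 8 appears only in Erin's list, so Erin = 8.

Erin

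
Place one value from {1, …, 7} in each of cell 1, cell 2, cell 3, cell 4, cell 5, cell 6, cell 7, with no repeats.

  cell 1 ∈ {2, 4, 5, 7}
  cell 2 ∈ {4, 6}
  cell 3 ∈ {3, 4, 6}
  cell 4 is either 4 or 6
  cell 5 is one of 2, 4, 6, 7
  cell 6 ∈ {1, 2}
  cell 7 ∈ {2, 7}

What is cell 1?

The 7 variables draw from only 7 values {1, 2, 3, 4, 5, 6, 7}, so each is used; only cell 6 can be 1, hence cell 6 = 1.
The 6 still-open variables together cover exactly {2, 3, 4, 5, 6, 7} — 6 values for 6 variables — and 3 appears only in cell 3's list, so cell 3 = 3.
The 5 still-open variables draw from only 5 values {2, 4, 5, 6, 7}, so each is used; only cell 1 can be 5, hence cell 1 = 5.

5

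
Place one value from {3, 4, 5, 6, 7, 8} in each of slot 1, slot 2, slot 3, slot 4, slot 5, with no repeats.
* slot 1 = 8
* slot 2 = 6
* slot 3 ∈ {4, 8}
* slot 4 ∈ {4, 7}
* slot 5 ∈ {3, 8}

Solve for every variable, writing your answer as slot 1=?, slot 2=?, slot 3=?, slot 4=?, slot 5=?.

slot 1 must be 8 (only option left). So slot 3, slot 5 can't be 8.
slot 2 has just one choice, so slot 2 = 6.
That leaves slot 3 = 4. Remove 4 from slot 4.
slot 4 has just one choice, so slot 4 = 7.
slot 5's domain is down to {3}, so slot 5 = 3.

slot 1=8, slot 2=6, slot 3=4, slot 4=7, slot 5=3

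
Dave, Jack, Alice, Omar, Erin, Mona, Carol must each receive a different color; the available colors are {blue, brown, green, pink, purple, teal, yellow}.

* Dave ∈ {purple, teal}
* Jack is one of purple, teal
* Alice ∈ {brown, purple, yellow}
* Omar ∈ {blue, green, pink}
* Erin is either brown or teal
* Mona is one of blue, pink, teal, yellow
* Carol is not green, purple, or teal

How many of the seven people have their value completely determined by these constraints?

3

Among the 7 variables, green fits only Omar (and all 7 values in {blue, brown, green, pink, purple, teal, yellow} must be used), so Omar = green.
The 2 variables Dave and Jack are confined to {purple, teal}, which locks those values in; drop them from Alice, Erin, Mona.
Erin's domain is down to {brown}, so Erin = brown. So Alice, Carol can't be brown.
Alice must be yellow (only option left). Strike yellow from Mona, Carol.
Determined: Alice=yellow, Omar=green, Erin=brown. The other people each still have more than one consistent value. That makes 3.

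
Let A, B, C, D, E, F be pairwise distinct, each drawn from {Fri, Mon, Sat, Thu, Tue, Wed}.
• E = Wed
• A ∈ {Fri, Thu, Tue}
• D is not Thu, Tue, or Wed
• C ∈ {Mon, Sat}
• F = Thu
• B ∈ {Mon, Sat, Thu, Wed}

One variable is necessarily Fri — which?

D

E's domain is down to {Wed}, so E = Wed. So B can't be Wed.
F must be Thu (only option left). Eliminate Thu elsewhere: A, B.
The 4 still-open variables draw from only 4 values {Fri, Mon, Sat, Tue}, so each is used; only A can be Tue, hence A = Tue.
The 3 still-open variables together cover exactly {Fri, Mon, Sat} — 3 values for 3 variables — and Fri appears only in D's list, so D = Fri.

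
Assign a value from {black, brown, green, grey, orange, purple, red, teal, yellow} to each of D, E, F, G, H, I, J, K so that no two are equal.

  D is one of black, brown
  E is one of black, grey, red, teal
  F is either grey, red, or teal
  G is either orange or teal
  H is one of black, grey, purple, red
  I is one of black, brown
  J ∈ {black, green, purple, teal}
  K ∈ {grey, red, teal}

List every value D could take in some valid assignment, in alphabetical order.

black, brown

The 8 variables together cover exactly {black, brown, green, grey, orange, purple, red, teal} — 8 values for 8 variables — and green appears only in J's list, so J = green.
Among the 7 still-open variables, orange fits only G (and all 7 values in {black, brown, grey, orange, purple, red, teal} must be used), so G = orange.
Among the 6 still-open variables, purple fits only H (and all 6 values in {black, brown, grey, purple, red, teal} must be used), so H = purple.
D and I share exactly the 2 values {black, brown}; by pigeonhole those values go to them, so strike black, brown from E.
No further eliminations apply; D can still be any of black, brown.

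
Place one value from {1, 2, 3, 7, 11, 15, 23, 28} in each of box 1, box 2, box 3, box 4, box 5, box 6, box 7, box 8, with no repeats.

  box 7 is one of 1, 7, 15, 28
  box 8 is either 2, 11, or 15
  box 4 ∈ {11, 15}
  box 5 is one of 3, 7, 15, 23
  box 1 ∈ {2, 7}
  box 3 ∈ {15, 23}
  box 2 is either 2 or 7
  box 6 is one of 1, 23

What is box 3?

23

The 8 variables draw from only 8 values {1, 2, 3, 7, 11, 15, 23, 28}, so each is used; only box 5 can be 3, hence box 5 = 3.
The 7 still-open variables draw from only 7 values {1, 2, 7, 11, 15, 23, 28}, so each is used; only box 7 can be 28, hence box 7 = 28.
Among the 6 still-open variables, 1 fits only box 6 (and all 6 values in {1, 2, 7, 11, 15, 23} must be used), so box 6 = 1.
Among the 5 still-open variables, 23 fits only box 3 (and all 5 values in {2, 7, 11, 15, 23} must be used), so box 3 = 23.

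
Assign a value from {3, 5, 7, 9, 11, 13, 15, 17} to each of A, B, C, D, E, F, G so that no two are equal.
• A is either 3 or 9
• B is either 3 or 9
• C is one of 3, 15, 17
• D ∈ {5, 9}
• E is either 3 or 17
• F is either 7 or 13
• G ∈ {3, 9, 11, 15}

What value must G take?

11

A and B between them cover only {3, 9} — a naked pair. Remove those values from C, D, E, G.
D's domain is down to {5}, so D = 5.
That leaves E = 17. So C can't be 17.
C's domain is down to {15}, so C = 15. Strike 15 from G.
So G = 11.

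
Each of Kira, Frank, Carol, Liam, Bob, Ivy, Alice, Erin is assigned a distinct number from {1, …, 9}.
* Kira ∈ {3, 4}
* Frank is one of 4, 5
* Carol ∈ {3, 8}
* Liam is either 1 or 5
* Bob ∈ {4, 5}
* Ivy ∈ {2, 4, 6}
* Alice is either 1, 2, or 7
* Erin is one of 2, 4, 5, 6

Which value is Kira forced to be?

Among the 8 variables, 7 fits only Alice (and all 8 values in {1, 2, 3, 4, 5, 6, 7, 8} must be used), so Alice = 7.
Among the 7 still-open variables, 1 fits only Liam (and all 7 values in {1, 2, 3, 4, 5, 6, 8} must be used), so Liam = 1.
The 6 still-open variables draw from only 6 values {2, 3, 4, 5, 6, 8}, so each is used; only Carol can be 8, hence Carol = 8.
The 5 still-open variables draw from only 5 values {2, 3, 4, 5, 6}, so each is used; only Kira can be 3, hence Kira = 3.

3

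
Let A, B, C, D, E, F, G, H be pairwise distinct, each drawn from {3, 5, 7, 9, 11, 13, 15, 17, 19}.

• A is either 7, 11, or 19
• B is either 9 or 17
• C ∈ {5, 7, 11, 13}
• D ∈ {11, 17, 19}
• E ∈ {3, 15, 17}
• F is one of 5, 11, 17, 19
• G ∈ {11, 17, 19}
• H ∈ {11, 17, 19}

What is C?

D, G, H between them cover only {11, 17, 19} — a naked triple. Remove those values from A, B, C, E, F.
A must be 7 (only option left). Eliminate 7 elsewhere: C.
B must be 9 (only option left).
That leaves F = 5. So C can't be 5.
So C = 13.

13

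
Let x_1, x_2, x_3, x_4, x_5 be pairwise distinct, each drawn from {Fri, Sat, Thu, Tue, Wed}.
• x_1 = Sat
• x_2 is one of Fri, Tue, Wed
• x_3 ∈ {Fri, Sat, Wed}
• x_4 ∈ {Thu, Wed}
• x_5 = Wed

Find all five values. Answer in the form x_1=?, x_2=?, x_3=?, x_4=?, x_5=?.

x_1=Sat, x_2=Tue, x_3=Fri, x_4=Thu, x_5=Wed

x_1 must be Sat (only option left). Remove Sat from x_3.
x_5 must be Wed (only option left). Eliminate Wed elsewhere: x_2, x_3, x_4.
x_3 has just one choice, so x_3 = Fri. Eliminate Fri elsewhere: x_2.
That leaves x_4 = Thu.
That leaves x_2 = Tue.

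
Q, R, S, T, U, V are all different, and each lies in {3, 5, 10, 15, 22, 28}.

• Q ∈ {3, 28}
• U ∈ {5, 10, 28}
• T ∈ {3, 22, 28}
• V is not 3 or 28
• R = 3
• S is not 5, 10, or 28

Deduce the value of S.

15

R has just one choice, so R = 3. Remove 3 from Q, S, T.
Q's domain is down to {28}, so Q = 28. Eliminate 28 elsewhere: T, U.
That leaves T = 22. Remove 22 from S, V.
So S = 15.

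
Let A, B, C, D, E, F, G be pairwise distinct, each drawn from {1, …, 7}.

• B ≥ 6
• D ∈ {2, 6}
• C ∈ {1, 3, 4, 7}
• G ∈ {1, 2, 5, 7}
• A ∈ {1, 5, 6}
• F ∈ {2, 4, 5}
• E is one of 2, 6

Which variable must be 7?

The 7 variables together cover exactly {1, 2, 3, 4, 5, 6, 7} — 7 values for 7 variables — and 3 appears only in C's list, so C = 3.
Among the 6 still-open variables, 4 fits only F (and all 6 values in {1, 2, 4, 5, 6, 7} must be used), so F = 4.
D and E share exactly the 2 values {2, 6}; by pigeonhole those values go to them, so strike 2, 6 from A, B, G.
So 7 goes to B.

B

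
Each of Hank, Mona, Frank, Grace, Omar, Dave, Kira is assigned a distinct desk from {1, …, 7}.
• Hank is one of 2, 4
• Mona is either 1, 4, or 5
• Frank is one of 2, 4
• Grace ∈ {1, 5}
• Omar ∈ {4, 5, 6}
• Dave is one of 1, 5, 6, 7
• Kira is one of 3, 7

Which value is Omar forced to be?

6

The 7 variables together cover exactly {1, 2, 3, 4, 5, 6, 7} — 7 values for 7 variables — and 3 appears only in Kira's list, so Kira = 3.
The 6 still-open variables together cover exactly {1, 2, 4, 5, 6, 7} — 6 values for 6 variables — and 7 appears only in Dave's list, so Dave = 7.
The 5 still-open variables draw from only 5 values {1, 2, 4, 5, 6}, so each is used; only Omar can be 6, hence Omar = 6.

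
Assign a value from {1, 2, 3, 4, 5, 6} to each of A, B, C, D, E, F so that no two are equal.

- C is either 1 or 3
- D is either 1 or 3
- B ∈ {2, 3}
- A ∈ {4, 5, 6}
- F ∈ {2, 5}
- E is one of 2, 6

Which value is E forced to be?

6

The 6 variables draw from only 6 values {1, 2, 3, 4, 5, 6}, so each is used; only A can be 4, hence A = 4.
The 5 still-open variables draw from only 5 values {1, 2, 3, 5, 6}, so each is used; only F can be 5, hence F = 5.
The 4 still-open variables draw from only 4 values {1, 2, 3, 6}, so each is used; only E can be 6, hence E = 6.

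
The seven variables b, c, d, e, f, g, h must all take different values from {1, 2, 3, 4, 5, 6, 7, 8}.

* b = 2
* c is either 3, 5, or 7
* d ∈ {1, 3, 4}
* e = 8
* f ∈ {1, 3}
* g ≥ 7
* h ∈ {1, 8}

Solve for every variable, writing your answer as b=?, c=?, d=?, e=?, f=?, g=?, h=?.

b's domain is down to {2}, so b = 2.
That leaves e = 8. Eliminate 8 elsewhere: g, h.
g's domain is down to {7}, so g = 7. Strike 7 from c.
h must be 1 (only option left). Remove 1 from d, f.
f has just one choice, so f = 3. So c, d can't be 3.
c has just one choice, so c = 5.
That leaves d = 4.

b=2, c=5, d=4, e=8, f=3, g=7, h=1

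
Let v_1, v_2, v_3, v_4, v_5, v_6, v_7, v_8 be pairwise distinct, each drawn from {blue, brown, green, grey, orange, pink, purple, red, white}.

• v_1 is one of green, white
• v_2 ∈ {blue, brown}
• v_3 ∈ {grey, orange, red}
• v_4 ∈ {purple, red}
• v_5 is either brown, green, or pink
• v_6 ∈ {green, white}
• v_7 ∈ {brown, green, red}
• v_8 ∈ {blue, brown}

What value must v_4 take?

v_1 and v_6 share exactly the 2 values {green, white}; by pigeonhole those values go to them, so strike green, white from v_5, v_7.
v_2 and v_8 between them cover only {blue, brown} — a naked pair. Remove those values from v_5, v_7.
v_5 has just one choice, so v_5 = pink.
v_7 has just one choice, so v_7 = red. Eliminate red elsewhere: v_3, v_4.
So v_4 = purple.

purple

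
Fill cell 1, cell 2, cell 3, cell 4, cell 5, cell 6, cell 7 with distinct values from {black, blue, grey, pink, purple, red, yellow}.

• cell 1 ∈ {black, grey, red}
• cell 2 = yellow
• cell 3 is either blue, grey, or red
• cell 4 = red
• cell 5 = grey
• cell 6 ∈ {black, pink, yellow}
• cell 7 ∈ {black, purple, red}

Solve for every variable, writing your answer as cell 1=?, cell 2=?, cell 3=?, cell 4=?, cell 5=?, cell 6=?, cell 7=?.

cell 2 must be yellow (only option left). So cell 6 can't be yellow.
cell 4 has just one choice, so cell 4 = red. Remove red from cell 1, cell 3, cell 7.
cell 5 has just one choice, so cell 5 = grey. Remove grey from cell 1, cell 3.
cell 1 must be black (only option left). Eliminate black elsewhere: cell 6, cell 7.
cell 3 must be blue (only option left).
cell 6 has just one choice, so cell 6 = pink.
That leaves cell 7 = purple.

cell 1=black, cell 2=yellow, cell 3=blue, cell 4=red, cell 5=grey, cell 6=pink, cell 7=purple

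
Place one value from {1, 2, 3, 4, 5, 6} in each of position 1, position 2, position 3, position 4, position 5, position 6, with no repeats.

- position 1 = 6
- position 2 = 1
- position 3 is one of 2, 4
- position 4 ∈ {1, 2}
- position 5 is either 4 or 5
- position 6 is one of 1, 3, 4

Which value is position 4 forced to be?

position 1's domain is down to {6}, so position 1 = 6.
That leaves position 2 = 1. So position 4, position 6 can't be 1.
So position 4 = 2.

2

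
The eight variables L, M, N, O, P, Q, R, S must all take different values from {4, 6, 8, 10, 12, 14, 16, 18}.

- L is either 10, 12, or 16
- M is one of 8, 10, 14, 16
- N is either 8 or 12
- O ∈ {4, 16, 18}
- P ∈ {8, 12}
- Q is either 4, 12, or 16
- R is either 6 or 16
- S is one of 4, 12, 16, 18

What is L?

Among the 8 variables, 6 fits only R (and all 8 values in {4, 6, 8, 10, 12, 14, 16, 18} must be used), so R = 6.
Among the 7 still-open variables, 14 fits only M (and all 7 values in {4, 8, 10, 12, 14, 16, 18} must be used), so M = 14.
The 6 still-open variables draw from only 6 values {4, 8, 10, 12, 16, 18}, so each is used; only L can be 10, hence L = 10.

10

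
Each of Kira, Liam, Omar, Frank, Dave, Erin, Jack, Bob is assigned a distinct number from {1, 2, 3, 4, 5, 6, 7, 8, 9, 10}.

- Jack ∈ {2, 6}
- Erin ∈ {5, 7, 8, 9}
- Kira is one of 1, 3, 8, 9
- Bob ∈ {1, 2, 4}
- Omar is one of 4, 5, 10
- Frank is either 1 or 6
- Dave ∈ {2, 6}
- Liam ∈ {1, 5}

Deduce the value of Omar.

Dave and Jack share exactly the 2 values {2, 6}; by pigeonhole those values go to them, so strike 2, 6 from Frank, Bob.
That leaves Frank = 1. Eliminate 1 elsewhere: Kira, Liam, Bob.
Bob has just one choice, so Bob = 4. Eliminate 4 elsewhere: Omar.
That leaves Liam = 5. Strike 5 from Omar, Erin.
So Omar = 10.

10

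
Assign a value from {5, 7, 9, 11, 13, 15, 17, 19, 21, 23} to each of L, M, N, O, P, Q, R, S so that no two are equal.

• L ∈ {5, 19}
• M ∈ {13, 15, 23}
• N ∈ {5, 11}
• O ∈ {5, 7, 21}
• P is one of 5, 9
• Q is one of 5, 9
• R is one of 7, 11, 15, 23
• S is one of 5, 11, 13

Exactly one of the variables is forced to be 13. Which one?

P and Q between them cover only {5, 9} — a naked pair. Remove those values from L, N, O, S.
L must be 19 (only option left).
N has just one choice, so N = 11. So R, S can't be 11.
So 13 goes to S.

S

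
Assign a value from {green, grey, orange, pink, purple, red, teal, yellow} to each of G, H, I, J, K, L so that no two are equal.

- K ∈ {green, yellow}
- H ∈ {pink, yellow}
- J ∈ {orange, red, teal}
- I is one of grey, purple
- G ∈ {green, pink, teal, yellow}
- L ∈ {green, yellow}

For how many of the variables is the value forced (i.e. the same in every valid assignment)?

2

K and L between them cover only {green, yellow} — a naked pair. Remove those values from G, H.
H has just one choice, so H = pink. So G can't be pink.
G has just one choice, so G = teal. So J can't be teal.
Determined: G=teal, H=pink. The other variables each still have more than one consistent value. That makes 2.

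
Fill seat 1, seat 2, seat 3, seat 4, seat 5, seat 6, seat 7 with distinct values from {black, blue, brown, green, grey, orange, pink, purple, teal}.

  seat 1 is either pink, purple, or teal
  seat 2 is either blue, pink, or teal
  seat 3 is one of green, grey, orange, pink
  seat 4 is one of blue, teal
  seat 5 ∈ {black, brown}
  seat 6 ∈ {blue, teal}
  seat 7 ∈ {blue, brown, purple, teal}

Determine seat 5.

seat 4 and seat 6 share exactly the 2 values {blue, teal}; by pigeonhole those values go to them, so strike blue, teal from seat 1, seat 2, seat 7.
seat 2's domain is down to {pink}, so seat 2 = pink. So seat 1, seat 3 can't be pink.
seat 1 has just one choice, so seat 1 = purple. Strike purple from seat 7.
That leaves seat 7 = brown. Strike brown from seat 5.
So seat 5 = black.

black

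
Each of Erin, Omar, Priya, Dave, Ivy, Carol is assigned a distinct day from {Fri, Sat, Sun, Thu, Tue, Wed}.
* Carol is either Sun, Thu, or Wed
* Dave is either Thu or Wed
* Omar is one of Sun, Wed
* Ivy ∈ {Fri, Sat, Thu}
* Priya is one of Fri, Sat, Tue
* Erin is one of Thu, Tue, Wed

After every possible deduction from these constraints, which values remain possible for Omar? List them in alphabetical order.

Sun, Wed

The 3 variables Omar, Dave, Carol are confined to {Sun, Thu, Wed}, which locks those values in; drop them from Erin, Ivy.
Erin must be Tue (only option left). Remove Tue from Priya.
No further eliminations apply; Omar can still be any of Sun, Wed.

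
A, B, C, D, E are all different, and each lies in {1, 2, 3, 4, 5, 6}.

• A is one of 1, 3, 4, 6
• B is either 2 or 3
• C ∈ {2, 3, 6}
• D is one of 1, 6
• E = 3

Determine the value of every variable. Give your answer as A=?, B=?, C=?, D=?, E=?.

E must be 3 (only option left). So A, B, C can't be 3.
That leaves B = 2. So C can't be 2.
C's domain is down to {6}, so C = 6. Strike 6 from A, D.
D must be 1 (only option left). So A can't be 1.
A has just one choice, so A = 4.

A=4, B=2, C=6, D=1, E=3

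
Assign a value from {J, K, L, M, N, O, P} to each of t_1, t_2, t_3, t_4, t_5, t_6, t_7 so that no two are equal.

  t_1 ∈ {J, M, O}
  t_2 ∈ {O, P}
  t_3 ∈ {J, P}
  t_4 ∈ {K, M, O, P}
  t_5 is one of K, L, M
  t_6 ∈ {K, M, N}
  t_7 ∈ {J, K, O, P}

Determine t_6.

N

The 7 variables together cover exactly {J, K, L, M, N, O, P} — 7 values for 7 variables — and L appears only in t_5's list, so t_5 = L.
The 6 still-open variables draw from only 6 values {J, K, M, N, O, P}, so each is used; only t_6 can be N, hence t_6 = N.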